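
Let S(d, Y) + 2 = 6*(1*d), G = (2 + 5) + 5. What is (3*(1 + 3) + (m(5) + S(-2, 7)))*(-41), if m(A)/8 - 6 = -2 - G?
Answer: 2706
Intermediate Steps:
G = 12 (G = 7 + 5 = 12)
m(A) = -64 (m(A) = 48 + 8*(-2 - 1*12) = 48 + 8*(-2 - 12) = 48 + 8*(-14) = 48 - 112 = -64)
S(d, Y) = -2 + 6*d (S(d, Y) = -2 + 6*(1*d) = -2 + 6*d)
(3*(1 + 3) + (m(5) + S(-2, 7)))*(-41) = (3*(1 + 3) + (-64 + (-2 + 6*(-2))))*(-41) = (3*4 + (-64 + (-2 - 12)))*(-41) = (12 + (-64 - 14))*(-41) = (12 - 78)*(-41) = -66*(-41) = 2706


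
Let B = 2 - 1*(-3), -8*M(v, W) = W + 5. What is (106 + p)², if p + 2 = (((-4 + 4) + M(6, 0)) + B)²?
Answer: 62110161/4096 ≈ 15164.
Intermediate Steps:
M(v, W) = -5/8 - W/8 (M(v, W) = -(W + 5)/8 = -(5 + W)/8 = -5/8 - W/8)
B = 5 (B = 2 + 3 = 5)
p = 1097/64 (p = -2 + (((-4 + 4) + (-5/8 - ⅛*0)) + 5)² = -2 + ((0 + (-5/8 + 0)) + 5)² = -2 + ((0 - 5/8) + 5)² = -2 + (-5/8 + 5)² = -2 + (35/8)² = -2 + 1225/64 = 1097/64 ≈ 17.141)
(106 + p)² = (106 + 1097/64)² = (7881/64)² = 62110161/4096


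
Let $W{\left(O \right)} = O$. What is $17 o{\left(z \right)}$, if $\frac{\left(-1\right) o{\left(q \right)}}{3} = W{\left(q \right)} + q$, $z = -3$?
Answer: $306$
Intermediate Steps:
$o{\left(q \right)} = - 6 q$ ($o{\left(q \right)} = - 3 \left(q + q\right) = - 3 \cdot 2 q = - 6 q$)
$17 o{\left(z \right)} = 17 \left(\left(-6\right) \left(-3\right)\right) = 17 \cdot 18 = 306$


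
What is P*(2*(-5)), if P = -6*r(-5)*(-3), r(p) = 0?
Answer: 0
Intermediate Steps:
P = 0 (P = -6*0*(-3) = 0*(-3) = 0)
P*(2*(-5)) = 0*(2*(-5)) = 0*(-10) = 0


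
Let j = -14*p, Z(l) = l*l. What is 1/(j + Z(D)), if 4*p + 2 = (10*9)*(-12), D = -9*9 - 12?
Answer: 1/12436 ≈ 8.0412e-5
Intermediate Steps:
D = -93 (D = -81 - 12 = -93)
p = -541/2 (p = -1/2 + ((10*9)*(-12))/4 = -1/2 + (90*(-12))/4 = -1/2 + (1/4)*(-1080) = -1/2 - 270 = -541/2 ≈ -270.50)
Z(l) = l**2
j = 3787 (j = -14*(-541/2) = 3787)
1/(j + Z(D)) = 1/(3787 + (-93)**2) = 1/(3787 + 8649) = 1/12436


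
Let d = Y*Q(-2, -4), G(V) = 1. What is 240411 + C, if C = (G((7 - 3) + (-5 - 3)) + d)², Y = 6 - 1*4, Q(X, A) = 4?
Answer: 240492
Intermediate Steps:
Y = 2 (Y = 6 - 4 = 2)
d = 8 (d = 2*4 = 8)
C = 81 (C = (1 + 8)² = 9² = 81)
240411 + C = 240411 + 81 = 240492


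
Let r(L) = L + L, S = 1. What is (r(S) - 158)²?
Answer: 24336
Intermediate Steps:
r(L) = 2*L
(r(S) - 158)² = (2*1 - 158)² = (2 - 158)² = (-156)² = 24336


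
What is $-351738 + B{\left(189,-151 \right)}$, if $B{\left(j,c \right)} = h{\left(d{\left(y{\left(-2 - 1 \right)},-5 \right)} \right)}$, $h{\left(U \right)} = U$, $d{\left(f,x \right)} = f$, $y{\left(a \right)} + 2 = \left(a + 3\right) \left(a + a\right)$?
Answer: $-351740$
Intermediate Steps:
$y{\left(a \right)} = -2 + 2 a \left(3 + a\right)$ ($y{\left(a \right)} = -2 + \left(a + 3\right) \left(a + a\right) = -2 + \left(3 + a\right) 2 a = -2 + 2 a \left(3 + a\right)$)
$B{\left(j,c \right)} = -2$ ($B{\left(j,c \right)} = -2 + 2 \left(-2 - 1\right)^{2} + 6 \left(-2 - 1\right) = -2 + 2 \left(-3\right)^{2} + 6 \left(-3\right) = -2 + 2 \cdot 9 - 18 = -2 + 18 - 18 = -2$)
$-351738 + B{\left(189,-151 \right)} = -351738 - 2 = -351740$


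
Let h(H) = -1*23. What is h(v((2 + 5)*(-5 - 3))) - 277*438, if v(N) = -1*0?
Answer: -121349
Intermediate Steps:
v(N) = 0
h(H) = -23
h(v((2 + 5)*(-5 - 3))) - 277*438 = -23 - 277*438 = -23 - 121326 = -121349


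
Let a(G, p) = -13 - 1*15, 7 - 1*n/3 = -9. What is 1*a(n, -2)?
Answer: -28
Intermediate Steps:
n = 48 (n = 21 - 3*(-9) = 21 + 27 = 48)
a(G, p) = -28 (a(G, p) = -13 - 15 = -28)
1*a(n, -2) = 1*(-28) = -28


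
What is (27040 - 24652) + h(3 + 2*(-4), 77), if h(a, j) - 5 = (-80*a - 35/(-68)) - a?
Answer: 190299/68 ≈ 2798.5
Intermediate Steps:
h(a, j) = 375/68 - 81*a (h(a, j) = 5 + ((-80*a - 35/(-68)) - a) = 5 + ((-80*a - 35*(-1/68)) - a) = 5 + ((-80*a + 35/68) - a) = 5 + ((35/68 - 80*a) - a) = 5 + (35/68 - 81*a) = 375/68 - 81*a)
(27040 - 24652) + h(3 + 2*(-4), 77) = (27040 - 24652) + (375/68 - 81*(3 + 2*(-4))) = 2388 + (375/68 - 81*(3 - 8)) = 2388 + (375/68 - 81*(-5)) = 2388 + (375/68 + 405) = 2388 + 27915/68 = 190299/68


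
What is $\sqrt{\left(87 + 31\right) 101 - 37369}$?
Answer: $i \sqrt{25451} \approx 159.53 i$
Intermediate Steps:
$\sqrt{\left(87 + 31\right) 101 - 37369} = \sqrt{118 \cdot 101 - 37369} = \sqrt{11918 - 37369} = \sqrt{-25451} = i \sqrt{25451}$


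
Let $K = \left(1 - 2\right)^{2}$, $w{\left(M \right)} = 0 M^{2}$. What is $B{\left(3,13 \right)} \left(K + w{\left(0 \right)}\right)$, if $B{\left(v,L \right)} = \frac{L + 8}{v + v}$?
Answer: $\frac{7}{2} \approx 3.5$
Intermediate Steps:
$w{\left(M \right)} = 0$
$B{\left(v,L \right)} = \frac{8 + L}{2 v}$
$K = 1$ ($K = \left(-1\right)^{2} = 1$)
$B{\left(3,13 \right)} \left(K + w{\left(0 \right)}\right) = \frac{8 + 13}{2 \cdot 3} \left(1 + 0\right) = \frac{1}{2} \cdot \frac{1}{3} \cdot 21 \cdot 1 = \frac{7}{2} \cdot 1 = \frac{7}{2}$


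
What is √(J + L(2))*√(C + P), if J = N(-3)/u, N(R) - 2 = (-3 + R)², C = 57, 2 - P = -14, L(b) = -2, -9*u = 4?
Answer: 5*I*√1022/2 ≈ 79.922*I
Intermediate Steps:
u = -4/9 (u = -⅑*4 = -4/9 ≈ -0.44444)
P = 16 (P = 2 - 1*(-14) = 2 + 14 = 16)
N(R) = 2 + (-3 + R)²
J = -171/2 (J = (2 + (-3 - 3)²)/(-4/9) = (2 + (-6)²)*(-9/4) = (2 + 36)*(-9/4) = 38*(-9/4) = -171/2 ≈ -85.500)
√(J + L(2))*√(C + P) = √(-171/2 - 2)*√(57 + 16) = √(-175/2)*√73 = (5*I*√14/2)*√73 = 5*I*√1022/2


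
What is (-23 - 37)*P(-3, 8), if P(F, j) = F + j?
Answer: -300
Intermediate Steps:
(-23 - 37)*P(-3, 8) = (-23 - 37)*(-3 + 8) = -60*5 = -300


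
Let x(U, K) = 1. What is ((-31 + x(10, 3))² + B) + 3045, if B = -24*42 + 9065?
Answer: 12002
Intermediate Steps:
B = 8057 (B = -1008 + 9065 = 8057)
((-31 + x(10, 3))² + B) + 3045 = ((-31 + 1)² + 8057) + 3045 = ((-30)² + 8057) + 3045 = (900 + 8057) + 3045 = 8957 + 3045 = 12002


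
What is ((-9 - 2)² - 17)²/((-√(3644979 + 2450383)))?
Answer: -416*√6095362/234437 ≈ -4.3809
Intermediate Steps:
((-9 - 2)² - 17)²/((-√(3644979 + 2450383))) = ((-11)² - 17)²/((-√6095362)) = (121 - 17)²*(-√6095362/6095362) = 104²*(-√6095362/6095362) = 10816*(-√6095362/6095362) = -416*√6095362/234437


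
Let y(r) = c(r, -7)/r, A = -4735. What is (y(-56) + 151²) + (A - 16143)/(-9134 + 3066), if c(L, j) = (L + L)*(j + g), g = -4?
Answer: 69121925/3034 ≈ 22782.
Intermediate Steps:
c(L, j) = 2*L*(-4 + j) (c(L, j) = (L + L)*(j - 4) = (2*L)*(-4 + j) = 2*L*(-4 + j))
y(r) = -22 (y(r) = (2*r*(-4 - 7))/r = (2*r*(-11))/r = (-22*r)/r = -22)
(y(-56) + 151²) + (A - 16143)/(-9134 + 3066) = (-22 + 151²) + (-4735 - 16143)/(-9134 + 3066) = (-22 + 22801) - 20878/(-6068) = 22779 - 20878*(-1/6068) = 22779 + 10439/3034 = 69121925/3034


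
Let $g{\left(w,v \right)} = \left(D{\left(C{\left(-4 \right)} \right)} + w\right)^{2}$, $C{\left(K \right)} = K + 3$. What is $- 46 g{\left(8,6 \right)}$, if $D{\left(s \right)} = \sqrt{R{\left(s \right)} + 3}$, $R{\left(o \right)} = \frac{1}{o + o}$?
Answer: $-3059 - 368 \sqrt{10} \approx -4222.7$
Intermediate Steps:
$R{\left(o \right)} = \frac{1}{2 o}$
$C{\left(K \right)} = 3 + K$
$D{\left(s \right)} = \sqrt{3 + \frac{1}{2 s}}$ ($D{\left(s \right)} = \sqrt{\frac{1}{2 s} + 3} = \sqrt{3 + \frac{1}{2 s}}$)
$g{\left(w,v \right)} = \left(w + \frac{\sqrt{10}}{2}\right)^{2}$ ($g{\left(w,v \right)} = \left(\frac{\sqrt{12 + \frac{2}{3 - 4}}}{2} + w\right)^{2} = \left(\frac{\sqrt{12 + \frac{2}{-1}}}{2} + w\right)^{2} = \left(\frac{\sqrt{12 + 2 \left(-1\right)}}{2} + w\right)^{2} = \left(\frac{\sqrt{12 - 2}}{2} + w\right)^{2} = \left(\frac{\sqrt{10}}{2} + w\right)^{2} = \left(w + \frac{\sqrt{10}}{2}\right)^{2}$)
$- 46 g{\left(8,6 \right)} = - 46 \frac{\left(\sqrt{10} + 2 \cdot 8\right)^{2}}{4} = - 46 \frac{\left(\sqrt{10} + 16\right)^{2}}{4} = - 46 \frac{\left(16 + \sqrt{10}\right)^{2}}{4} = - \frac{23 \left(16 + \sqrt{10}\right)^{2}}{2}$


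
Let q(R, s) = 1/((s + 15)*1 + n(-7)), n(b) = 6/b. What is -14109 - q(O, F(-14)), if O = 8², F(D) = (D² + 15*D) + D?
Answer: -1368566/97 ≈ -14109.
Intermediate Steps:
F(D) = D² + 16*D
O = 64
q(R, s) = 1/(99/7 + s) (q(R, s) = 1/((s + 15)*1 + 6/(-7)) = 1/((15 + s)*1 + 6*(-⅐)) = 1/((15 + s) - 6/7) = 1/(99/7 + s))
-14109 - q(O, F(-14)) = -14109 - 7/(99 + 7*(-14*(16 - 14))) = -14109 - 7/(99 + 7*(-14*2)) = -14109 - 7/(99 + 7*(-28)) = -14109 - 7/(99 - 196) = -14109 - 7/(-97) = -14109 - 7*(-1)/97 = -14109 - 1*(-7/97) = -14109 + 7/97 = -1368566/97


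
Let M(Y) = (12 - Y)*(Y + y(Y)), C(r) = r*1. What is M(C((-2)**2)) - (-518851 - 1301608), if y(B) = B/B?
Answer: 1820499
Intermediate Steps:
y(B) = 1
C(r) = r
M(Y) = (1 + Y)*(12 - Y) (M(Y) = (12 - Y)*(Y + 1) = (12 - Y)*(1 + Y) = (1 + Y)*(12 - Y))
M(C((-2)**2)) - (-518851 - 1301608) = (12 - ((-2)**2)**2 + 11*(-2)**2) - (-518851 - 1301608) = (12 - 1*4**2 + 11*4) - 1*(-1820459) = (12 - 1*16 + 44) + 1820459 = (12 - 16 + 44) + 1820459 = 40 + 1820459 = 1820499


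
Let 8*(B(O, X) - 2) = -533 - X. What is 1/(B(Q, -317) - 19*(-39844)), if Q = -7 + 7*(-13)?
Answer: 1/757011 ≈ 1.3210e-6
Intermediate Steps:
Q = -98 (Q = -7 - 91 = -98)
B(O, X) = -517/8 - X/8 (B(O, X) = 2 + (-533 - X)/8 = 2 + (-533/8 - X/8) = -517/8 - X/8)
1/(B(Q, -317) - 19*(-39844)) = 1/((-517/8 - ⅛*(-317)) - 19*(-39844)) = 1/((-517/8 + 317/8) + 757036) = 1/(-25 + 757036) = 1/757011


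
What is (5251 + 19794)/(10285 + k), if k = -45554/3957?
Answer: 99103065/40652191 ≈ 2.4378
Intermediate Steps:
k = -45554/3957 (k = -45554*1/3957 = -45554/3957 ≈ -11.512)
(5251 + 19794)/(10285 + k) = (5251 + 19794)/(10285 - 45554/3957) = 25045/(40652191/3957) = 25045*(3957/40652191) = 99103065/40652191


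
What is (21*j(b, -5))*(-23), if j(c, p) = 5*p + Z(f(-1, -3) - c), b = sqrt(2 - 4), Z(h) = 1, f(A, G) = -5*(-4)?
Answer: 11592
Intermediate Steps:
f(A, G) = 20
b = I*sqrt(2) (b = sqrt(-2) = I*sqrt(2) ≈ 1.4142*I)
j(c, p) = 1 + 5*p (j(c, p) = 5*p + 1 = 1 + 5*p)
(21*j(b, -5))*(-23) = (21*(1 + 5*(-5)))*(-23) = (21*(1 - 25))*(-23) = (21*(-24))*(-23) = -504*(-23) = 11592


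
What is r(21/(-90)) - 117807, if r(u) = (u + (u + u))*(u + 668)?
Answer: -35482331/300 ≈ -1.1827e+5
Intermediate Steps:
r(u) = 3*u*(668 + u) (r(u) = (u + 2*u)*(668 + u) = (3*u)*(668 + u) = 3*u*(668 + u))
r(21/(-90)) - 117807 = 3*(21/(-90))*(668 + 21/(-90)) - 117807 = 3*(21*(-1/90))*(668 + 21*(-1/90)) - 117807 = 3*(-7/30)*(668 - 7/30) - 117807 = 3*(-7/30)*(20033/30) - 117807 = -140231/300 - 117807 = -35482331/300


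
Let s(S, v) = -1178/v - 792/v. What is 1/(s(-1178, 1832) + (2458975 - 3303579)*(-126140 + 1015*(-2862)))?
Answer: 916/2345009323191495 ≈ 3.9062e-13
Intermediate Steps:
s(S, v) = -1970/v
1/(s(-1178, 1832) + (2458975 - 3303579)*(-126140 + 1015*(-2862))) = 1/(-1970/1832 + (2458975 - 3303579)*(-126140 + 1015*(-2862))) = 1/(-1970*1/1832 - 844604*(-126140 - 2904930)) = 1/(-985/916 - 844604*(-3031070)) = 1/(-985/916 + 2560053846280) = 1/(2345009323191495/916) = 916/2345009323191495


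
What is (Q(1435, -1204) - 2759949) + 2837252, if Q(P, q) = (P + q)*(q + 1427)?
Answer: 128816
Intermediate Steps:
Q(P, q) = (1427 + q)*(P + q) (Q(P, q) = (P + q)*(1427 + q) = (1427 + q)*(P + q))
(Q(1435, -1204) - 2759949) + 2837252 = (((-1204)² + 1427*1435 + 1427*(-1204) + 1435*(-1204)) - 2759949) + 2837252 = ((1449616 + 2047745 - 1718108 - 1727740) - 2759949) + 2837252 = (51513 - 2759949) + 2837252 = -2708436 + 2837252 = 128816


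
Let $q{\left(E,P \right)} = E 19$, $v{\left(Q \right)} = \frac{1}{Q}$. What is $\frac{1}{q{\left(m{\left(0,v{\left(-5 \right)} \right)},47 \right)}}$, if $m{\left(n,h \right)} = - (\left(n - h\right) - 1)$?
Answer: $\frac{5}{76} \approx 0.065789$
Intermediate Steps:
$m{\left(n,h \right)} = 1 + h - n$ ($m{\left(n,h \right)} = - (-1 + n - h) = 1 + h - n$)
$q{\left(E,P \right)} = 19 E$
$\frac{1}{q{\left(m{\left(0,v{\left(-5 \right)} \right)},47 \right)}} = \frac{1}{19 \left(1 + \frac{1}{-5} - 0\right)} = \frac{1}{19 \left(1 - \frac{1}{5} + 0\right)} = \frac{1}{19 \cdot \frac{4}{5}} = \frac{1}{\frac{76}{5}} = \frac{5}{76}$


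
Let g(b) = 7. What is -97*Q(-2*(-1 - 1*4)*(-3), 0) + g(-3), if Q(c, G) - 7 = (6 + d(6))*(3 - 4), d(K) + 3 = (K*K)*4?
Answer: 13587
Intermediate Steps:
d(K) = -3 + 4*K² (d(K) = -3 + (K*K)*4 = -3 + K²*4 = -3 + 4*K²)
Q(c, G) = -140 (Q(c, G) = 7 + (6 + (-3 + 4*6²))*(3 - 4) = 7 + (6 + (-3 + 4*36))*(-1) = 7 + (6 + (-3 + 144))*(-1) = 7 + (6 + 141)*(-1) = 7 + 147*(-1) = 7 - 147 = -140)
-97*Q(-2*(-1 - 1*4)*(-3), 0) + g(-3) = -97*(-140) + 7 = 13580 + 7 = 13587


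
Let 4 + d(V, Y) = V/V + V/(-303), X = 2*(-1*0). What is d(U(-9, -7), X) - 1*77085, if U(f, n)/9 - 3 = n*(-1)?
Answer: -7785918/101 ≈ -77088.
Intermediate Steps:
X = 0 (X = 2*0 = 0)
U(f, n) = 27 - 9*n (U(f, n) = 27 + 9*(n*(-1)) = 27 + 9*(-n) = 27 - 9*n)
d(V, Y) = -3 - V/303 (d(V, Y) = -4 + (V/V + V/(-303)) = -4 + (1 + V*(-1/303)) = -4 + (1 - V/303) = -3 - V/303)
d(U(-9, -7), X) - 1*77085 = (-3 - (27 - 9*(-7))/303) - 1*77085 = (-3 - (27 + 63)/303) - 77085 = (-3 - 1/303*90) - 77085 = (-3 - 30/101) - 77085 = -333/101 - 77085 = -7785918/101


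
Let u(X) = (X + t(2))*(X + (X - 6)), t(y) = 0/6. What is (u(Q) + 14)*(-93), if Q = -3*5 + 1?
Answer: -45570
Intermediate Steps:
Q = -14 (Q = -15 + 1 = -14)
t(y) = 0 (t(y) = 0*(1/6) = 0)
u(X) = X*(-6 + 2*X) (u(X) = (X + 0)*(X + (X - 6)) = X*(X + (-6 + X)) = X*(-6 + 2*X))
(u(Q) + 14)*(-93) = (2*(-14)*(-3 - 14) + 14)*(-93) = (2*(-14)*(-17) + 14)*(-93) = (476 + 14)*(-93) = 490*(-93) = -45570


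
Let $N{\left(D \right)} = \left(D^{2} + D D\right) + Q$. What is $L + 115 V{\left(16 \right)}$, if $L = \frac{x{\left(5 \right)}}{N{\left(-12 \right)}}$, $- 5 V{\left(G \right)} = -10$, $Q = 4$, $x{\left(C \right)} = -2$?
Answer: $\frac{33579}{146} \approx 229.99$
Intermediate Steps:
$V{\left(G \right)} = 2$ ($V{\left(G \right)} = \left(- \frac{1}{5}\right) \left(-10\right) = 2$)
$N{\left(D \right)} = 4 + 2 D^{2}$ ($N{\left(D \right)} = \left(D^{2} + D D\right) + 4 = \left(D^{2} + D^{2}\right) + 4 = 2 D^{2} + 4 = 4 + 2 D^{2}$)
$L = - \frac{1}{146}$ ($L = - \frac{2}{4 + 2 \left(-12\right)^{2}} = - \frac{2}{4 + 2 \cdot 144} = - \frac{2}{4 + 288} = - \frac{2}{292} = \left(-2\right) \frac{1}{292} = - \frac{1}{146} \approx -0.0068493$)
$L + 115 V{\left(16 \right)} = - \frac{1}{146} + 115 \cdot 2 = - \frac{1}{146} + 230 = \frac{33579}{146}$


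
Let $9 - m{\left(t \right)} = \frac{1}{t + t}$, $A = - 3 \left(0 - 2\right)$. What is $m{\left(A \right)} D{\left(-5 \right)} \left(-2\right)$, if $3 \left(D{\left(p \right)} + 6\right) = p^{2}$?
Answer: $- \frac{749}{18} \approx -41.611$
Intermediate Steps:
$D{\left(p \right)} = -6 + \frac{p^{2}}{3}$
$A = 6$ ($A = \left(-3\right) \left(-2\right) = 6$)
$m{\left(t \right)} = 9 - \frac{1}{2 t}$ ($m{\left(t \right)} = 9 - \frac{1}{t + t} = 9 - \frac{1}{2 t}$)
$m{\left(A \right)} D{\left(-5 \right)} \left(-2\right) = \left(9 - \frac{1}{2 \cdot 6}\right) \left(-6 + \frac{\left(-5\right)^{2}}{3}\right) \left(-2\right) = \left(9 - \frac{1}{12}\right) \left(-6 + \frac{1}{3} \cdot 25\right) \left(-2\right) = \left(9 - \frac{1}{12}\right) \left(-6 + \frac{25}{3}\right) \left(-2\right) = \frac{107 \cdot \frac{7}{3} \left(-2\right)}{12} = \frac{107}{12} \left(- \frac{14}{3}\right) = - \frac{749}{18}$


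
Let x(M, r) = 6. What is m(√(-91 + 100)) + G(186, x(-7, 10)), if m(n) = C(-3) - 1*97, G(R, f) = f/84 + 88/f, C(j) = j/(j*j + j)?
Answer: -1738/21 ≈ -82.762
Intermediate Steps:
C(j) = j/(j + j²) (C(j) = j/(j² + j) = j/(j + j²))
G(R, f) = 88/f + f/84 (G(R, f) = f*(1/84) + 88/f = f/84 + 88/f = 88/f + f/84)
m(n) = -195/2 (m(n) = 1/(1 - 3) - 1*97 = 1/(-2) - 97 = -½ - 97 = -195/2)
m(√(-91 + 100)) + G(186, x(-7, 10)) = -195/2 + (88/6 + (1/84)*6) = -195/2 + (88*(⅙) + 1/14) = -195/2 + (44/3 + 1/14) = -195/2 + 619/42 = -1738/21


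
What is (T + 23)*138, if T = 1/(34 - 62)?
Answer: 44367/14 ≈ 3169.1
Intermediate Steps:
T = -1/28 (T = 1/(-28) = -1/28 ≈ -0.035714)
(T + 23)*138 = (-1/28 + 23)*138 = (643/28)*138 = 44367/14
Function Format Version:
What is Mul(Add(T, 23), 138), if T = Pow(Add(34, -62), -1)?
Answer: Rational(44367, 14) ≈ 3169.1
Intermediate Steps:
T = Rational(-1, 28) (T = Pow(-28, -1) = Rational(-1, 28) ≈ -0.035714)
Mul(Add(T, 23), 138) = Mul(Add(Rational(-1, 28), 23), 138) = Mul(Rational(643, 28), 138) = Rational(44367, 14)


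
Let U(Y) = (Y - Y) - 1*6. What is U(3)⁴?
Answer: 1296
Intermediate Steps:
U(Y) = -6 (U(Y) = 0 - 6 = -6)
U(3)⁴ = (-6)⁴ = 1296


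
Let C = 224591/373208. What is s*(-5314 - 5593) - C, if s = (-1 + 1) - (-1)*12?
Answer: -48847180463/373208 ≈ -1.3088e+5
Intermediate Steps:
s = 12 (s = 0 - 1*(-12) = 0 + 12 = 12)
C = 224591/373208 (C = 224591*(1/373208) = 224591/373208 ≈ 0.60178)
s*(-5314 - 5593) - C = 12*(-5314 - 5593) - 1*224591/373208 = 12*(-10907) - 224591/373208 = -130884 - 224591/373208 = -48847180463/373208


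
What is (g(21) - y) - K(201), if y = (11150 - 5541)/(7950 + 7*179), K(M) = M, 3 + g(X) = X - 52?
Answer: -2168314/9203 ≈ -235.61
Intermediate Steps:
g(X) = -55 + X (g(X) = -3 + (X - 52) = -3 + (-52 + X) = -55 + X)
y = 5609/9203 (y = 5609/(7950 + 1253) = 5609/9203 ≈ 0.60948)
(g(21) - y) - K(201) = ((-55 + 21) - 1*5609/9203) - 1*201 = (-34 - 5609/9203) - 201 = -318511/9203 - 201 = -2168314/9203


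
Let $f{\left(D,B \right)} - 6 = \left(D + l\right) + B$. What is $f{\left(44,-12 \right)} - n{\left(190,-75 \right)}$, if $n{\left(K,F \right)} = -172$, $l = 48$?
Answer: $258$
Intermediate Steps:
$f{\left(D,B \right)} = 54 + B + D$ ($f{\left(D,B \right)} = 6 + \left(\left(D + 48\right) + B\right) = 6 + \left(\left(48 + D\right) + B\right) = 6 + \left(48 + B + D\right) = 54 + B + D$)
$f{\left(44,-12 \right)} - n{\left(190,-75 \right)} = \left(54 - 12 + 44\right) - -172 = 86 + 172 = 258$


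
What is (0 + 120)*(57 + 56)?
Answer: 13560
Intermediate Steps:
(0 + 120)*(57 + 56) = 120*113 = 13560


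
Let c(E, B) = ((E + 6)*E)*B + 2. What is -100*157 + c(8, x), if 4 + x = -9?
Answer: -17154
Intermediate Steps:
x = -13 (x = -4 - 9 = -13)
c(E, B) = 2 + B*E*(6 + E) (c(E, B) = ((6 + E)*E)*B + 2 = (E*(6 + E))*B + 2 = B*E*(6 + E) + 2 = 2 + B*E*(6 + E))
-100*157 + c(8, x) = -100*157 + (2 - 13*8² + 6*(-13)*8) = -15700 + (2 - 13*64 - 624) = -15700 + (2 - 832 - 624) = -15700 - 1454 = -17154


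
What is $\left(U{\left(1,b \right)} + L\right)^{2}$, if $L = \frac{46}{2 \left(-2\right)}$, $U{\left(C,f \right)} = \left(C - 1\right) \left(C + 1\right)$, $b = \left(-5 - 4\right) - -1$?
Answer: $\frac{529}{4} \approx 132.25$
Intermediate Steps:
$b = -8$ ($b = -9 + 1 = -8$)
$U{\left(C,f \right)} = \left(1 + C\right) \left(-1 + C\right)$ ($U{\left(C,f \right)} = \left(-1 + C\right) \left(1 + C\right) = \left(1 + C\right) \left(-1 + C\right)$)
$L = - \frac{23}{2}$ ($L = \frac{46}{-4} = 46 \left(- \frac{1}{4}\right) = - \frac{23}{2} \approx -11.5$)
$\left(U{\left(1,b \right)} + L\right)^{2} = \left(\left(-1 + 1^{2}\right) - \frac{23}{2}\right)^{2} = \left(\left(-1 + 1\right) - \frac{23}{2}\right)^{2} = \left(0 - \frac{23}{2}\right)^{2} = \left(- \frac{23}{2}\right)^{2} = \frac{529}{4}$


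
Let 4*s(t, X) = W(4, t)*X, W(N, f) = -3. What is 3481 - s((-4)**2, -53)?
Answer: 13765/4 ≈ 3441.3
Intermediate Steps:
s(t, X) = -3*X/4 (s(t, X) = (-3*X)/4 = -3*X/4)
3481 - s((-4)**2, -53) = 3481 - (-3)*(-53)/4 = 3481 - 1*159/4 = 3481 - 159/4 = 13765/4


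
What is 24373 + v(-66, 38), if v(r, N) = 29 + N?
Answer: 24440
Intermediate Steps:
24373 + v(-66, 38) = 24373 + (29 + 38) = 24373 + 67 = 24440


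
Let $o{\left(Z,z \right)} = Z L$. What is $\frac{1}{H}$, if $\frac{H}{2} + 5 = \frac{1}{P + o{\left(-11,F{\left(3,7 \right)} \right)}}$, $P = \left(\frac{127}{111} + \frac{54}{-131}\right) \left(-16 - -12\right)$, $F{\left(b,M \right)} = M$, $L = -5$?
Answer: $- \frac{757183}{7542748} \approx -0.10039$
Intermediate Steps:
$o{\left(Z,z \right)} = - 5 Z$ ($o{\left(Z,z \right)} = Z \left(-5\right) = - 5 Z$)
$P = - \frac{42572}{14541}$ ($P = \left(127 \cdot \frac{1}{111} + 54 \left(- \frac{1}{131}\right)\right) \left(-16 + 12\right) = \left(\frac{127}{111} - \frac{54}{131}\right) \left(-4\right) = \frac{10643}{14541} \left(-4\right) = - \frac{42572}{14541} \approx -2.9277$)
$H = - \frac{7542748}{757183}$ ($H = -10 + \frac{2}{- \frac{42572}{14541} - -55} = -10 + \frac{2}{- \frac{42572}{14541} + 55} = -10 + \frac{2}{\frac{757183}{14541}} = -10 + 2 \cdot \frac{14541}{757183} = -10 + \frac{29082}{757183} = - \frac{7542748}{757183} \approx -9.9616$)
$\frac{1}{H} = \frac{1}{- \frac{7542748}{757183}} = - \frac{757183}{7542748}$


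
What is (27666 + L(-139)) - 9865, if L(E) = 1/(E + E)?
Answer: 4948677/278 ≈ 17801.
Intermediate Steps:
L(E) = 1/(2*E)
(27666 + L(-139)) - 9865 = (27666 + (½)/(-139)) - 9865 = (27666 + (½)*(-1/139)) - 9865 = (27666 - 1/278) - 9865 = 7691147/278 - 9865 = 4948677/278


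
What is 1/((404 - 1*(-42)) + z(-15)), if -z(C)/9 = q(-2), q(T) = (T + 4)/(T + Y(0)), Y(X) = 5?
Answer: 1/440 ≈ 0.0022727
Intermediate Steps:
q(T) = (4 + T)/(5 + T) (q(T) = (T + 4)/(T + 5) = (4 + T)/(5 + T))
z(C) = -6 (z(C) = -9*(4 - 2)/(5 - 2) = -9*2/3 = -3*2 = -9*⅔ = -6)
1/((404 - 1*(-42)) + z(-15)) = 1/((404 - 1*(-42)) - 6) = 1/((404 + 42) - 6) = 1/(446 - 6) = 1/440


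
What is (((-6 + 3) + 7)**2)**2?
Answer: 256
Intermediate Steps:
(((-6 + 3) + 7)**2)**2 = ((-3 + 7)**2)**2 = (4**2)**2 = 16**2 = 256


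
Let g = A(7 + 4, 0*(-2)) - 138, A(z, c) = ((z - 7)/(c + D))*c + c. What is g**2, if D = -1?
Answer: 19044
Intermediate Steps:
A(z, c) = c + c*(-7 + z)/(-1 + c) (A(z, c) = ((z - 7)/(c - 1))*c + c = ((-7 + z)/(-1 + c))*c + c = c*(-7 + z)/(-1 + c) + c = c + c*(-7 + z)/(-1 + c))
g = -138 (g = (0*(-2))*(-8 + 0*(-2) + (7 + 4))/(-1 + 0*(-2)) - 138 = 0*(-8 + 0 + 11)/(-1 + 0) - 138 = 0*3/(-1) - 138 = 0*(-1)*3 - 138 = 0 - 138 = -138)
g**2 = (-138)**2 = 19044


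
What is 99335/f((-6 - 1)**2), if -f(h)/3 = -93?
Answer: 99335/279 ≈ 356.04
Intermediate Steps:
f(h) = 279 (f(h) = -3*(-93) = 279)
99335/f((-6 - 1)**2) = 99335/279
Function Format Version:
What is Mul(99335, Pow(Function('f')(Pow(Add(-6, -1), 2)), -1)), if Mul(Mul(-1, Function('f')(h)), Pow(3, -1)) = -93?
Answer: Rational(99335, 279) ≈ 356.04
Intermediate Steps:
Function('f')(h) = 279 (Function('f')(h) = Mul(-3, -93) = 279)
Mul(99335, Pow(Function('f')(Pow(Add(-6, -1), 2)), -1)) = Mul(99335, Pow(279, -1)) = Mul(99335, Rational(1, 279)) = Rational(99335, 279)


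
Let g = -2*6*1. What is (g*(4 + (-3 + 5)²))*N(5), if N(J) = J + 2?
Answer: -672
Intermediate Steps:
N(J) = 2 + J
g = -12 (g = -12*1 = -12)
(g*(4 + (-3 + 5)²))*N(5) = (-12*(4 + (-3 + 5)²))*(2 + 5) = -12*(4 + 2²)*7 = -12*(4 + 4)*7 = -12*8*7 = -96*7 = -672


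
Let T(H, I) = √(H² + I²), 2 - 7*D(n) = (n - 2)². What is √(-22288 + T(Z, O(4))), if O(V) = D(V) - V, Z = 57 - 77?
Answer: √(-1092112 + 70*√205)/7 ≈ 149.22*I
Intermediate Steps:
Z = -20
D(n) = 2/7 - (-2 + n)²/7 (D(n) = 2/7 - (n - 2)²/7 = 2/7 - (-2 + n)²/7)
O(V) = 2/7 - V - (-2 + V)²/7 (O(V) = (2/7 - (-2 + V)²/7) - V = 2/7 - V - (-2 + V)²/7)
√(-22288 + T(Z, O(4))) = √(-22288 + √((-20)² + (2/7 - 1*4 - (-2 + 4)²/7)²)) = √(-22288 + √(400 + (2/7 - 4 - ⅐*2²)²)) = √(-22288 + √(400 + (2/7 - 4 - ⅐*4)²)) = √(-22288 + √(400 + (2/7 - 4 - 4/7)²)) = √(-22288 + √(400 + (-30/7)²)) = √(-22288 + √(400 + 900/49)) = √(-22288 + √(20500/49)) = √(-22288 + 10*√205/7)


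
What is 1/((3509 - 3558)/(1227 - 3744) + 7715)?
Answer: 2517/19418704 ≈ 0.00012962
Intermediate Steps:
1/((3509 - 3558)/(1227 - 3744) + 7715) = 1/(-49/(-2517) + 7715) = 1/(-49*(-1/2517) + 7715) = 1/(49/2517 + 7715) = 1/(19418704/2517) = 2517/19418704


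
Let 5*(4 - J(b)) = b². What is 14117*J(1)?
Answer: 268223/5 ≈ 53645.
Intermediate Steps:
J(b) = 4 - b²/5
14117*J(1) = 14117*(4 - ⅕*1²) = 14117*(4 - ⅕*1) = 14117*(4 - ⅕) = 14117*(19/5) = 268223/5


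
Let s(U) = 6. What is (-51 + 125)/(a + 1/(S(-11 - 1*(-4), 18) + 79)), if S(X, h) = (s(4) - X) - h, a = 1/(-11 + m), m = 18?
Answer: 38332/81 ≈ 473.23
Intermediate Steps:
a = 1/7 (a = 1/(-11 + 18) = 1/7 ≈ 0.14286)
S(X, h) = 6 - X - h (S(X, h) = (6 - X) - h = 6 - X - h)
(-51 + 125)/(a + 1/(S(-11 - 1*(-4), 18) + 79)) = (-51 + 125)/(1/7 + 1/((6 - (-11 - 1*(-4)) - 1*18) + 79)) = 74/(1/7 + 1/((6 - (-11 + 4) - 18) + 79)) = 74/(1/7 + 1/((6 - 1*(-7) - 18) + 79)) = 74/(1/7 + 1/((6 + 7 - 18) + 79)) = 74/(1/7 + 1/(-5 + 79)) = 74/(1/7 + 1/74) = 74/(81/518) = 74*(518/81) = 38332/81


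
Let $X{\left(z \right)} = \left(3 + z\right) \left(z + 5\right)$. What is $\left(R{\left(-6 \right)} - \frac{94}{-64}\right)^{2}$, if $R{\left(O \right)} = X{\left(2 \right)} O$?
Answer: $\frac{44528929}{1024} \approx 43485.0$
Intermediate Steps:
$X{\left(z \right)} = \left(3 + z\right) \left(5 + z\right)$
$R{\left(O \right)} = 35 O$ ($R{\left(O \right)} = \left(15 + 2^{2} + 8 \cdot 2\right) O = \left(15 + 4 + 16\right) O = 35 O$)
$\left(R{\left(-6 \right)} - \frac{94}{-64}\right)^{2} = \left(35 \left(-6\right) - \frac{94}{-64}\right)^{2} = \left(-210 - - \frac{47}{32}\right)^{2} = \left(-210 + \frac{47}{32}\right)^{2} = \left(- \frac{6673}{32}\right)^{2} = \frac{44528929}{1024}$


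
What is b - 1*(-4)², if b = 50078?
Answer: 50062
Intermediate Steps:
b - 1*(-4)² = 50078 - 1*(-4)² = 50078 - 1*16 = 50078 - 16 = 50062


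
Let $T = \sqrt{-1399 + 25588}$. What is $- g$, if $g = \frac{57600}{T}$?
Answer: $- \frac{19200 \sqrt{24189}}{8063} \approx -370.35$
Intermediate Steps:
$T = \sqrt{24189} \approx 155.53$
$g = \frac{19200 \sqrt{24189}}{8063}$ ($g = \frac{57600}{\sqrt{24189}} = 57600 \frac{\sqrt{24189}}{24189} = \frac{19200 \sqrt{24189}}{8063} \approx 370.35$)
$- g = - \frac{19200 \sqrt{24189}}{8063}$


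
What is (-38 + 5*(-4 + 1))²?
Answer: 2809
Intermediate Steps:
(-38 + 5*(-4 + 1))² = (-38 + 5*(-3))² = (-38 - 15)² = (-53)² = 2809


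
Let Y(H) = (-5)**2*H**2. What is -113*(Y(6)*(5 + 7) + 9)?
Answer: -1221417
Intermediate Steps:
Y(H) = 25*H**2
-113*(Y(6)*(5 + 7) + 9) = -113*((25*6**2)*(5 + 7) + 9) = -113*((25*36)*12 + 9) = -113*(900*12 + 9) = -113*(10800 + 9) = -113*10809 = -1221417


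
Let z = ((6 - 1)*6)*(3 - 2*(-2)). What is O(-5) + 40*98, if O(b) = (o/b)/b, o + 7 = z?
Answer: 98203/25 ≈ 3928.1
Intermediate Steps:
z = 210 (z = (5*6)*(3 + 4) = 30*7 = 210)
o = 203 (o = -7 + 210 = 203)
O(b) = 203/b² (O(b) = (203/b)/b = 203/b²)
O(-5) + 40*98 = 203/(-5)² + 40*98 = 203*(1/25) + 3920 = 203/25 + 3920 = 98203/25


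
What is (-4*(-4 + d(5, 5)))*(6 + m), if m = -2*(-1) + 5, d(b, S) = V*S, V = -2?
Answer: 728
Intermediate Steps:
d(b, S) = -2*S
m = 7 (m = 2 + 5 = 7)
(-4*(-4 + d(5, 5)))*(6 + m) = (-4*(-4 - 2*5))*(6 + 7) = -4*(-4 - 10)*13 = -4*(-14)*13 = 56*13 = 728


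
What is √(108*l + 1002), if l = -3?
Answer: √678 ≈ 26.038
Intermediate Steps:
√(108*l + 1002) = √(108*(-3) + 1002) = √(-324 + 1002) = √678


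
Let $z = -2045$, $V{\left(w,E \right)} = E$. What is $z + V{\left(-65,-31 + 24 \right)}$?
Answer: $-2052$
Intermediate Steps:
$z + V{\left(-65,-31 + 24 \right)} = -2045 + \left(-31 + 24\right) = -2045 - 7 = -2052$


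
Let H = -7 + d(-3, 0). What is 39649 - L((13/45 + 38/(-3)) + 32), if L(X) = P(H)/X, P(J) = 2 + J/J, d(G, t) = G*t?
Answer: 35009932/883 ≈ 39649.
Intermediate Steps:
H = -7 (H = -7 - 3*0 = -7 + 0 = -7)
P(J) = 3 (P(J) = 2 + 1 = 3)
L(X) = 3/X
39649 - L((13/45 + 38/(-3)) + 32) = 39649 - 3/((13/45 + 38/(-3)) + 32) = 39649 - 3/((13*(1/45) + 38*(-1/3)) + 32) = 39649 - 3/((13/45 - 38/3) + 32) = 39649 - 3/(-557/45 + 32) = 39649 - 3/883/45 = 39649 - 3*45/883 = 39649 - 1*135/883 = 39649 - 135/883 = 35009932/883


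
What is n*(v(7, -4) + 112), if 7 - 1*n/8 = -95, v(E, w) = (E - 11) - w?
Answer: 91392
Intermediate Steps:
v(E, w) = -11 + E - w (v(E, w) = (-11 + E) - w = -11 + E - w)
n = 816 (n = 56 - 8*(-95) = 56 + 760 = 816)
n*(v(7, -4) + 112) = 816*((-11 + 7 - 1*(-4)) + 112) = 816*((-11 + 7 + 4) + 112) = 816*(0 + 112) = 816*112 = 91392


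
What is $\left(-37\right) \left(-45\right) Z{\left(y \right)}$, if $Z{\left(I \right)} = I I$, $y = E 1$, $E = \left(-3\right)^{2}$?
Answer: $134865$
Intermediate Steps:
$E = 9$
$y = 9$ ($y = 9 \cdot 1 = 9$)
$Z{\left(I \right)} = I^{2}$
$\left(-37\right) \left(-45\right) Z{\left(y \right)} = \left(-37\right) \left(-45\right) 9^{2} = 1665 \cdot 81 = 134865$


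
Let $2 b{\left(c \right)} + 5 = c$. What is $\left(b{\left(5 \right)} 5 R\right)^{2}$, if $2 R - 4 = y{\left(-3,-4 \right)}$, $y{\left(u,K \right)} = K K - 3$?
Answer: $0$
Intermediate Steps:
$b{\left(c \right)} = - \frac{5}{2} + \frac{c}{2}$
$y{\left(u,K \right)} = -3 + K^{2}$ ($y{\left(u,K \right)} = K^{2} - 3 = -3 + K^{2}$)
$R = \frac{17}{2}$ ($R = 2 + \frac{-3 + \left(-4\right)^{2}}{2} = 2 + \frac{-3 + 16}{2} = 2 + \frac{1}{2} \cdot 13 = 2 + \frac{13}{2} = \frac{17}{2} \approx 8.5$)
$\left(b{\left(5 \right)} 5 R\right)^{2} = \left(\left(- \frac{5}{2} + \frac{1}{2} \cdot 5\right) 5 \cdot \frac{17}{2}\right)^{2} = \left(\left(- \frac{5}{2} + \frac{5}{2}\right) 5 \cdot \frac{17}{2}\right)^{2} = \left(0 \cdot 5 \cdot \frac{17}{2}\right)^{2} = \left(0 \cdot \frac{17}{2}\right)^{2} = 0^{2} = 0$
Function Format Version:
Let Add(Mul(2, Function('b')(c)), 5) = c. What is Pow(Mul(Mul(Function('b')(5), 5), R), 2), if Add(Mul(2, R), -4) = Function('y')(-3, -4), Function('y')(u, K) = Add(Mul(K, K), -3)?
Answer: 0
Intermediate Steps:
Function('b')(c) = Add(Rational(-5, 2), Mul(Rational(1, 2), c))
Function('y')(u, K) = Add(-3, Pow(K, 2)) (Function('y')(u, K) = Add(Pow(K, 2), -3) = Add(-3, Pow(K, 2)))
R = Rational(17, 2) (R = Add(2, Mul(Rational(1, 2), Add(-3, Pow(-4, 2)))) = Add(2, Mul(Rational(1, 2), Add(-3, 16))) = Add(2, Mul(Rational(1, 2), 13)) = Add(2, Rational(13, 2)) = Rational(17, 2) ≈ 8.5000)
Pow(Mul(Mul(Function('b')(5), 5), R), 2) = Pow(Mul(Mul(Add(Rational(-5, 2), Mul(Rational(1, 2), 5)), 5), Rational(17, 2)), 2) = Pow(Mul(Mul(Add(Rational(-5, 2), Rational(5, 2)), 5), Rational(17, 2)), 2) = Pow(Mul(Mul(0, 5), Rational(17, 2)), 2) = Pow(Mul(0, Rational(17, 2)), 2) = Pow(0, 2) = 0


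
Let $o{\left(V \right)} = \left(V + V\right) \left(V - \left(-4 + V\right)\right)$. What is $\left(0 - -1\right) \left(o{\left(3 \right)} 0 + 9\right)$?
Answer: $9$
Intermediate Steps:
$o{\left(V \right)} = 8 V$ ($o{\left(V \right)} = 2 V 4 = 8 V$)
$\left(0 - -1\right) \left(o{\left(3 \right)} 0 + 9\right) = \left(0 - -1\right) \left(8 \cdot 3 \cdot 0 + 9\right) = \left(0 + 1\right) \left(24 \cdot 0 + 9\right) = 1 \left(0 + 9\right) = 1 \cdot 9 = 9$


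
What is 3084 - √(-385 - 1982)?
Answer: 3084 - 3*I*√263 ≈ 3084.0 - 48.652*I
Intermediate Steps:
3084 - √(-385 - 1982) = 3084 - √(-2367) = 3084 - 3*I*√263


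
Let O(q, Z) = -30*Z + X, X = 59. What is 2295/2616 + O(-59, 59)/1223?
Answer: -556397/1066456 ≈ -0.52172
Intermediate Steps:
O(q, Z) = 59 - 30*Z (O(q, Z) = -30*Z + 59 = 59 - 30*Z)
2295/2616 + O(-59, 59)/1223 = 2295/2616 + (59 - 30*59)/1223 = 2295*(1/2616) + (59 - 1770)*(1/1223) = 765/872 - 1711*1/1223 = 765/872 - 1711/1223 = -556397/1066456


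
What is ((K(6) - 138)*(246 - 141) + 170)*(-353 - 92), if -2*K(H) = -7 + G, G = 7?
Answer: 6372400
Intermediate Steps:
K(H) = 0 (K(H) = -(-7 + 7)/2 = -½*0 = 0)
((K(6) - 138)*(246 - 141) + 170)*(-353 - 92) = ((0 - 138)*(246 - 141) + 170)*(-353 - 92) = (-138*105 + 170)*(-445) = (-14490 + 170)*(-445) = -14320*(-445) = 6372400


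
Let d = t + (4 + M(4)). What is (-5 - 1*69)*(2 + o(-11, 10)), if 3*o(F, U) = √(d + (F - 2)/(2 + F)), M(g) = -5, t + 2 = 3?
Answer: -148 - 74*√13/9 ≈ -177.65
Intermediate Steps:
t = 1 (t = -2 + 3 = 1)
d = 0 (d = 1 + (4 - 5) = 1 - 1 = 0)
o(F, U) = √((-2 + F)/(2 + F))/3 (o(F, U) = √(0 + (F - 2)/(2 + F))/3 = √(0 + (-2 + F)/(2 + F))/3 = √((-2 + F)/(2 + F))/3)
(-5 - 1*69)*(2 + o(-11, 10)) = (-5 - 1*69)*(2 + √((-2 - 11)/(2 - 11))/3) = (-5 - 69)*(2 + √(-13/(-9))/3) = -74*(2 + √(-⅑*(-13))/3) = -74*(2 + √(13/9)/3) = -74*(2 + (√13/3)/3) = -74*(2 + √13/9) = -148 - 74*√13/9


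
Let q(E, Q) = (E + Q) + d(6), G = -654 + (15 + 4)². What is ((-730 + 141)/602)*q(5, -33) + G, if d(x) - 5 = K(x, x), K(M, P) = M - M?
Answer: -162839/602 ≈ -270.50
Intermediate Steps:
G = -293 (G = -654 + 19² = -654 + 361 = -293)
K(M, P) = 0
d(x) = 5 (d(x) = 5 + 0 = 5)
q(E, Q) = 5 + E + Q (q(E, Q) = (E + Q) + 5 = 5 + E + Q)
((-730 + 141)/602)*q(5, -33) + G = ((-730 + 141)/602)*(5 + 5 - 33) - 293 = -589*1/602*(-23) - 293 = -589/602*(-23) - 293 = 13547/602 - 293 = -162839/602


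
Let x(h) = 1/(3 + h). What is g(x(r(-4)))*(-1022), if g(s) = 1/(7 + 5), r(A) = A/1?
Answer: -511/6 ≈ -85.167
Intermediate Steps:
r(A) = A (r(A) = A*1 = A)
g(s) = 1/12
g(x(r(-4)))*(-1022) = (1/12)*(-1022) = -511/6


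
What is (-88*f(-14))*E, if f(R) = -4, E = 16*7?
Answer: 39424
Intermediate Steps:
E = 112
(-88*f(-14))*E = -88*(-4)*112 = 352*112 = 39424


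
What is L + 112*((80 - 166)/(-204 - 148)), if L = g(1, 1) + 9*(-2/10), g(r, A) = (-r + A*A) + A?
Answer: 1461/55 ≈ 26.564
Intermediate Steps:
g(r, A) = A + A**2 - r (g(r, A) = (-r + A**2) + A = (A**2 - r) + A = A + A**2 - r)
L = -4/5 (L = (1 + 1**2 - 1*1) + 9*(-2/10) = (1 + 1 - 1) + 9*(-2*1/10) = 1 + 9*(-1/5) = 1 - 9/5 = -4/5 ≈ -0.80000)
L + 112*((80 - 166)/(-204 - 148)) = -4/5 + 112*((80 - 166)/(-204 - 148)) = -4/5 + 112*(-86/(-352)) = -4/5 + 112*(-86*(-1/352)) = -4/5 + 112*(43/176) = -4/5 + 301/11 = 1461/55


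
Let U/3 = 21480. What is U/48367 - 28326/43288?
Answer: 709717539/1046855348 ≈ 0.67795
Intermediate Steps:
U = 64440 (U = 3*21480 = 64440)
U/48367 - 28326/43288 = 64440/48367 - 28326/43288 = 64440*(1/48367) - 28326*1/43288 = 64440/48367 - 14163/21644 = 709717539/1046855348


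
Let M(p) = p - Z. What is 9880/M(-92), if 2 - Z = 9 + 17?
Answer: -2470/17 ≈ -145.29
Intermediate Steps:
Z = -24 (Z = 2 - (9 + 17) = 2 - 1*26 = 2 - 26 = -24)
M(p) = 24 + p (M(p) = p - 1*(-24) = p + 24 = 24 + p)
9880/M(-92) = 9880/(24 - 92) = 9880/(-68) = 9880*(-1/68) = -2470/17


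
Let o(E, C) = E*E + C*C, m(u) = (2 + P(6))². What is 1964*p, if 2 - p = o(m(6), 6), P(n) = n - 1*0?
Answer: -8111320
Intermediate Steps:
P(n) = n (P(n) = n + 0 = n)
m(u) = 64 (m(u) = (2 + 6)² = 8² = 64)
o(E, C) = C² + E² (o(E, C) = E² + C² = C² + E²)
p = -4130 (p = 2 - (6² + 64²) = 2 - (36 + 4096) = 2 - 1*4132 = 2 - 4132 = -4130)
1964*p = 1964*(-4130) = -8111320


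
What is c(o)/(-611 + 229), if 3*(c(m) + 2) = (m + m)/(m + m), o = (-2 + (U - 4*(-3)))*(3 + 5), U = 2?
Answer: 5/1146 ≈ 0.0043630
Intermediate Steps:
o = 96 (o = (-2 + (2 - 4*(-3)))*(3 + 5) = (-2 + (2 + 12))*8 = (-2 + 14)*8 = 12*8 = 96)
c(m) = -5/3 (c(m) = -2 + ((m + m)/(m + m))/3 = -2 + ((2*m)/((2*m)))/3 = -2 + ((2*m)*(1/(2*m)))/3 = -2 + (1/3)*1 = -2 + 1/3 = -5/3)
c(o)/(-611 + 229) = -5/3/(-611 + 229) = -5/3/(-382) = -1/382*(-5/3) = 5/1146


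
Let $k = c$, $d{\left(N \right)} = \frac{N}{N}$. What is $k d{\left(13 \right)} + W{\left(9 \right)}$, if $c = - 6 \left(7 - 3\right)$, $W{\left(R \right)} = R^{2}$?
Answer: $57$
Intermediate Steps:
$d{\left(N \right)} = 1$
$c = -24$ ($c = \left(-6\right) 4 = -24$)
$k = -24$
$k d{\left(13 \right)} + W{\left(9 \right)} = \left(-24\right) 1 + 9^{2} = -24 + 81 = 57$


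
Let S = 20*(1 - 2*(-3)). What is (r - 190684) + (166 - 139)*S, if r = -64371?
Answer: -251275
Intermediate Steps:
S = 140 (S = 20*(1 + 6) = 20*7 = 140)
(r - 190684) + (166 - 139)*S = (-64371 - 190684) + (166 - 139)*140 = -255055 + 27*140 = -255055 + 3780 = -251275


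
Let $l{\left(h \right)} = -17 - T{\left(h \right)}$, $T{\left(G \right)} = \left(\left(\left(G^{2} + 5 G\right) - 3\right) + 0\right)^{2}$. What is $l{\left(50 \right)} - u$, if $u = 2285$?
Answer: $-7548311$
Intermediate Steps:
$T{\left(G \right)} = \left(-3 + G^{2} + 5 G\right)^{2}$ ($T{\left(G \right)} = \left(\left(-3 + G^{2} + 5 G\right) + 0\right)^{2} = \left(-3 + G^{2} + 5 G\right)^{2}$)
$l{\left(h \right)} = -17 - \left(-3 + h^{2} + 5 h\right)^{2}$
$l{\left(50 \right)} - u = \left(-17 - \left(-3 + 50^{2} + 5 \cdot 50\right)^{2}\right) - 2285 = \left(-17 - \left(-3 + 2500 + 250\right)^{2}\right) - 2285 = \left(-17 - 2747^{2}\right) - 2285 = \left(-17 - 7546009\right) - 2285 = -7546026 - 2285 = -7548311$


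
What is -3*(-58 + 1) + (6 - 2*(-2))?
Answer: 181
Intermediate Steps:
-3*(-58 + 1) + (6 - 2*(-2)) = -3*(-57) + (6 + 4) = 171 + 10 = 181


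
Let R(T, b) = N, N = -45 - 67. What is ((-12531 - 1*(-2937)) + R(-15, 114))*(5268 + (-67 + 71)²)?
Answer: -51286504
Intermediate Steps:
N = -112
R(T, b) = -112
((-12531 - 1*(-2937)) + R(-15, 114))*(5268 + (-67 + 71)²) = ((-12531 - 1*(-2937)) - 112)*(5268 + (-67 + 71)²) = ((-12531 + 2937) - 112)*(5268 + 4²) = (-9594 - 112)*(5268 + 16) = -9706*5284 = -51286504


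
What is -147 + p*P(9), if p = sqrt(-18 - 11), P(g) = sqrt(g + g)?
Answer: -147 + 3*I*sqrt(58) ≈ -147.0 + 22.847*I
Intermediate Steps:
P(g) = sqrt(2)*sqrt(g) (P(g) = sqrt(2*g) = sqrt(2)*sqrt(g))
p = I*sqrt(29) (p = sqrt(-29) = I*sqrt(29) ≈ 5.3852*I)
-147 + p*P(9) = -147 + (I*sqrt(29))*(sqrt(2)*sqrt(9)) = -147 + (I*sqrt(29))*(sqrt(2)*3) = -147 + (I*sqrt(29))*(3*sqrt(2)) = -147 + 3*I*sqrt(58)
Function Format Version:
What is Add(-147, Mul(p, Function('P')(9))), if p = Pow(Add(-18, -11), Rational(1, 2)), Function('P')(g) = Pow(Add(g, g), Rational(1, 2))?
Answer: Add(-147, Mul(3, I, Pow(58, Rational(1, 2)))) ≈ Add(-147.00, Mul(22.847, I))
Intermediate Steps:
Function('P')(g) = Mul(Pow(2, Rational(1, 2)), Pow(g, Rational(1, 2))) (Function('P')(g) = Pow(Mul(2, g), Rational(1, 2)) = Mul(Pow(2, Rational(1, 2)), Pow(g, Rational(1, 2))))
p = Mul(I, Pow(29, Rational(1, 2))) (p = Pow(-29, Rational(1, 2)) = Mul(I, Pow(29, Rational(1, 2))) ≈ Mul(5.3852, I))
Add(-147, Mul(p, Function('P')(9))) = Add(-147, Mul(Mul(I, Pow(29, Rational(1, 2))), Mul(Pow(2, Rational(1, 2)), Pow(9, Rational(1, 2))))) = Add(-147, Mul(Mul(I, Pow(29, Rational(1, 2))), Mul(Pow(2, Rational(1, 2)), 3))) = Add(-147, Mul(Mul(I, Pow(29, Rational(1, 2))), Mul(3, Pow(2, Rational(1, 2))))) = Add(-147, Mul(3, I, Pow(58, Rational(1, 2))))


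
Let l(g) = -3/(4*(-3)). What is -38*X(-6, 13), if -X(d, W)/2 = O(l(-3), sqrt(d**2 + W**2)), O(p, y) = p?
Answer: 19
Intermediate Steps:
l(g) = 1/4 (l(g) = -3/(-12) = -3*(-1/12) = 1/4)
X(d, W) = -1/2 (X(d, W) = -2*1/4 = -1/2)
-38*X(-6, 13) = -38*(-1/2) = 19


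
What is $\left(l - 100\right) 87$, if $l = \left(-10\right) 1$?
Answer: $-9570$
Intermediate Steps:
$l = -10$
$\left(l - 100\right) 87 = \left(-10 - 100\right) 87 = \left(-110\right) 87 = -9570$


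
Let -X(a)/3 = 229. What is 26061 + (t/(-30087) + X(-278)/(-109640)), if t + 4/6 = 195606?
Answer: 257841009721507/9896216040 ≈ 26055.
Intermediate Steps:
t = 586816/3 (t = -⅔ + 195606 = 586816/3 ≈ 1.9561e+5)
X(a) = -687 (X(a) = -3*229 = -687)
26061 + (t/(-30087) + X(-278)/(-109640)) = 26061 + ((586816/3)/(-30087) - 687/(-109640)) = 26061 + ((586816/3)*(-1/30087) - 687*(-1/109640)) = 26061 + (-586816/90261 + 687/109640) = 26061 - 64276496933/9896216040 = 257841009721507/9896216040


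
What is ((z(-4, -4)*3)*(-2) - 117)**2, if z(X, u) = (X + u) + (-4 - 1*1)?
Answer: 1521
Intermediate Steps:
z(X, u) = -5 + X + u (z(X, u) = (X + u) + (-4 - 1) = (X + u) - 5 = -5 + X + u)
((z(-4, -4)*3)*(-2) - 117)**2 = (((-5 - 4 - 4)*3)*(-2) - 117)**2 = (-13*3*(-2) - 117)**2 = (-39*(-2) - 117)**2 = (78 - 117)**2 = (-39)**2 = 1521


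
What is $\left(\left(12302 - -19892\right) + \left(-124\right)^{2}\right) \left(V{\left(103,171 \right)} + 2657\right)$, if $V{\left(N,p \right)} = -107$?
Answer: $121303500$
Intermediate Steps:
$\left(\left(12302 - -19892\right) + \left(-124\right)^{2}\right) \left(V{\left(103,171 \right)} + 2657\right) = \left(\left(12302 - -19892\right) + \left(-124\right)^{2}\right) \left(-107 + 2657\right) = \left(\left(12302 + 19892\right) + 15376\right) 2550 = \left(32194 + 15376\right) 2550 = 47570 \cdot 2550 = 121303500$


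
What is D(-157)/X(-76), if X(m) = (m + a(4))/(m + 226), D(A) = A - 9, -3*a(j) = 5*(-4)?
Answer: 18675/52 ≈ 359.13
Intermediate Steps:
a(j) = 20/3 (a(j) = -5*(-4)/3 = -⅓*(-20) = 20/3)
D(A) = -9 + A
X(m) = (20/3 + m)/(226 + m) (X(m) = (m + 20/3)/(m + 226) = (20/3 + m)/(226 + m))
D(-157)/X(-76) = (-9 - 157)/(((20/3 - 76)/(226 - 76))) = -166/(-208/3/150) = -166/((1/150)*(-208/3)) = -166/(-104/225) = -166*(-225/104) = 18675/52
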